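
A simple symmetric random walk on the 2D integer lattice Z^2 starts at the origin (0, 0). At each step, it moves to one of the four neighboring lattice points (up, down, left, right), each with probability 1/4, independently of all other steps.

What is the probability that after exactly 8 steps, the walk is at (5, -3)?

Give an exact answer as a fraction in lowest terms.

Answer: 7/8192

Derivation:
Let h be the number of horizontal steps (so 8-h are vertical). To end at (5,-3) need (h+5)/2 right-steps and ((8-h)-3)/2 up-steps.
Sum over h with 5 ≤ h ≤ 5, h ≡ 1 (mod 2), 8-h ≡ 1 (mod 2):
h=5: C(8,5)·C(5,5)·C(3,0) = 56·1·1 = 56
Total favorable: 56
Total paths: 4^8 = 65536
P = 56/65536 = 7/8192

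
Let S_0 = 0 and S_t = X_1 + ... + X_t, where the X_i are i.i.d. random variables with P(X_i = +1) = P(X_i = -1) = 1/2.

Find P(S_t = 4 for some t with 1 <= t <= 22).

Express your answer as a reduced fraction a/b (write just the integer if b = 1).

Count via complement. Let g(t,s) = #length-t paths at position s with S_1..S_t all ≠ 4.
g(t,s) = g(t-1,s-1) + g(t-1,s+1) for s ≠ 4; g(t,4) = 0.
t=0: g(0,0)=1
t=1: g(1,-1)=1 g(1,1)=1
t=2: g(2,-2)=1 g(2,0)=2 g(2,2)=1
t=3: g(3,-3)=1 g(3,-1)=3 g(3,1)=3 g(3,3)=1
t=4: g(4,-4)=1 g(4,-2)=4 g(4,0)=6 g(4,2)=4
t=5: g(5,-5)=1 g(5,-3)=5 g(5,-1)=10 g(5,1)=10 g(5,3)=4
t=6: g(6,-6)=1 g(6,-4)=6 g(6,-2)=15 g(6,0)=20 g(6,2)=14
t=7: g(7,-7)=1 g(7,-5)=7 g(7,-3)=21 g(7,-1)=35 g(7,1)=34 g(7,3)=14
t=8: g(8,-8)=1 g(8,-6)=8 g(8,-4)=28 g(8,-2)=56 g(8,0)=69 g(8,2)=48
t=9: g(9,-9)=1 g(9,-7)=9 g(9,-5)=36 g(9,-3)=84 g(9,-1)=125 g(9,1)=117 g(9,3)=48
t=10: g(10,-10)=1 g(10,-8)=10 g(10,-6)=45 g(10,-4)=120 g(10,-2)=209 g(10,0)=242 g(10,2)=165
t=11: g(11,-11)=1 g(11,-9)=11 g(11,-7)=55 g(11,-5)=165 g(11,-3)=329 g(11,-1)=451 g(11,1)=407 g(11,3)=165
t=12: g(12,-12)=1 g(12,-10)=12 g(12,-8)=66 g(12,-6)=220 g(12,-4)=494 g(12,-2)=780 g(12,0)=858 g(12,2)=572
t=13: g(13,-13)=1 g(13,-11)=13 g(13,-9)=78 g(13,-7)=286 g(13,-5)=714 g(13,-3)=1274 g(13,-1)=1638 g(13,1)=1430 g(13,3)=572
t=14: g(14,-14)=1 g(14,-12)=14 g(14,-10)=91 g(14,-8)=364 g(14,-6)=1000 g(14,-4)=1988 g(14,-2)=2912 g(14,0)=3068 g(14,2)=2002
t=15: g(15,-15)=1 g(15,-13)=15 g(15,-11)=105 g(15,-9)=455 g(15,-7)=1364 g(15,-5)=2988 g(15,-3)=4900 g(15,-1)=5980 g(15,1)=5070 g(15,3)=2002
t=16: g(16,-16)=1 g(16,-14)=16 g(16,-12)=120 g(16,-10)=560 g(16,-8)=1819 g(16,-6)=4352 g(16,-4)=7888 g(16,-2)=10880 g(16,0)=11050 g(16,2)=7072
t=17: g(17,-17)=1 g(17,-15)=17 g(17,-13)=136 g(17,-11)=680 g(17,-9)=2379 g(17,-7)=6171 g(17,-5)=12240 g(17,-3)=18768 g(17,-1)=21930 g(17,1)=18122 g(17,3)=7072
t=18: g(18,-18)=1 g(18,-16)=18 g(18,-14)=153 g(18,-12)=816 g(18,-10)=3059 g(18,-8)=8550 g(18,-6)=18411 g(18,-4)=31008 g(18,-2)=40698 g(18,0)=40052 g(18,2)=25194
t=19: g(19,-19)=1 g(19,-17)=19 g(19,-15)=171 g(19,-13)=969 g(19,-11)=3875 g(19,-9)=11609 g(19,-7)=26961 g(19,-5)=49419 g(19,-3)=71706 g(19,-1)=80750 g(19,1)=65246 g(19,3)=25194
t=20: g(20,-20)=1 g(20,-18)=20 g(20,-16)=190 g(20,-14)=1140 g(20,-12)=4844 g(20,-10)=15484 g(20,-8)=38570 g(20,-6)=76380 g(20,-4)=121125 g(20,-2)=152456 g(20,0)=145996 g(20,2)=90440
t=21: g(21,-21)=1 g(21,-19)=21 g(21,-17)=210 g(21,-15)=1330 g(21,-13)=5984 g(21,-11)=20328 g(21,-9)=54054 g(21,-7)=114950 g(21,-5)=197505 g(21,-3)=273581 g(21,-1)=298452 g(21,1)=236436 g(21,3)=90440
t=22: g(22,-22)=1 g(22,-20)=22 g(22,-18)=231 g(22,-16)=1540 g(22,-14)=7314 g(22,-12)=26312 g(22,-10)=74382 g(22,-8)=169004 g(22,-6)=312455 g(22,-4)=471086 g(22,-2)=572033 g(22,0)=534888 g(22,2)=326876
Paths never hitting 4: Σ_s g(22,s) = 2496144
Paths hitting 4: 2^22 - 2496144 = 1698160
P = 1698160/4194304 = 106135/262144

Answer: 106135/262144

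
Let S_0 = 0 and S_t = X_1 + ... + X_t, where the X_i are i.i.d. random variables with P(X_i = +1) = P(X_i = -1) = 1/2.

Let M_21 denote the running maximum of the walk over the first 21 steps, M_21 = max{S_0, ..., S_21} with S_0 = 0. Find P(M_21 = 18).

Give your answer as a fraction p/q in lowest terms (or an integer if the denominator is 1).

Let M_21 = max(S_0,...,S_21). Use the reflection principle: for j ≥ 1, #{paths with M_21 ≥ j} = #{S_21 ≥ j} + #{S_21 ≥ j+1}.
By reflection, #{M_21 ≥ 18} = #{S_21 ≥ 18} + #{S_21 ≥ 19} = 22 + 22 = 44.
#{M_21 ≥ 19} = #{S_21 ≥ 19} + #{S_21 ≥ 20} = 22 + 1 = 23.
#{M_21 = 18} = 44 - 23 = 21.
P(M_21 = 18) = 21/2097152 = 21/2097152

Answer: 21/2097152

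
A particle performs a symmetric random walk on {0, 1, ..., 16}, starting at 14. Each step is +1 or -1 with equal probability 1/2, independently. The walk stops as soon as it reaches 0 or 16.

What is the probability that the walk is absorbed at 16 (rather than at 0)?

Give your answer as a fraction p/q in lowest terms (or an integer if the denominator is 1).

Answer: 7/8

Derivation:
Symmetric walk (p = 1/2): the harmonic-function argument gives P(hit 16 before 0 | start at 14) = a/N.
P = 14/16 = 7/8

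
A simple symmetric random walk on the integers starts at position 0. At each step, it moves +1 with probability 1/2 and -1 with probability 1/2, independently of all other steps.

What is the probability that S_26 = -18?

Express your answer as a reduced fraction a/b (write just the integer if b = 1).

Answer: 7475/33554432

Derivation:
To reach position -18 after 26 steps: need 4 steps of +1 and 22 of -1.
Favorable paths: C(26,4) = 14950
Total paths: 2^26 = 67108864
P = 14950/67108864 = 7475/33554432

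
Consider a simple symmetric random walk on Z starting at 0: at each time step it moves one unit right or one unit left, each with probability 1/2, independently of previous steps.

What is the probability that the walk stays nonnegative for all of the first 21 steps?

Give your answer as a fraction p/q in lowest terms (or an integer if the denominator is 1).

Answer: 88179/524288

Derivation:
Let f(t,s) = #length-t paths at position s with S_1..S_t all ≥ 0.
f(t,s) = f(t-1,s-1) + f(t-1,s+1) for s ≥ 0; f(t,s) = 0 for s < 0.
t=0: f(0,0)=1
t=1: f(1,1)=1
t=2: f(2,0)=1 f(2,2)=1
t=3: f(3,1)=2 f(3,3)=1
t=4: f(4,0)=2 f(4,2)=3 f(4,4)=1
t=5: f(5,1)=5 f(5,3)=4 f(5,5)=1
t=6: f(6,0)=5 f(6,2)=9 f(6,4)=5 f(6,6)=1
t=7: f(7,1)=14 f(7,3)=14 f(7,5)=6 f(7,7)=1
t=8: f(8,0)=14 f(8,2)=28 f(8,4)=20 f(8,6)=7 f(8,8)=1
t=9: f(9,1)=42 f(9,3)=48 f(9,5)=27 f(9,7)=8 f(9,9)=1
t=10: f(10,0)=42 f(10,2)=90 f(10,4)=75 f(10,6)=35 f(10,8)=9 f(10,10)=1
t=11: f(11,1)=132 f(11,3)=165 f(11,5)=110 f(11,7)=44 f(11,9)=10 f(11,11)=1
t=12: f(12,0)=132 f(12,2)=297 f(12,4)=275 f(12,6)=154 f(12,8)=54 f(12,10)=11 f(12,12)=1
t=13: f(13,1)=429 f(13,3)=572 f(13,5)=429 f(13,7)=208 f(13,9)=65 f(13,11)=12 f(13,13)=1
t=14: f(14,0)=429 f(14,2)=1001 f(14,4)=1001 f(14,6)=637 f(14,8)=273 f(14,10)=77 f(14,12)=13 f(14,14)=1
t=15: f(15,1)=1430 f(15,3)=2002 f(15,5)=1638 f(15,7)=910 f(15,9)=350 f(15,11)=90 f(15,13)=14 f(15,15)=1
t=16: f(16,0)=1430 f(16,2)=3432 f(16,4)=3640 f(16,6)=2548 f(16,8)=1260 f(16,10)=440 f(16,12)=104 f(16,14)=15 f(16,16)=1
t=17: f(17,1)=4862 f(17,3)=7072 f(17,5)=6188 f(17,7)=3808 f(17,9)=1700 f(17,11)=544 f(17,13)=119 f(17,15)=16 f(17,17)=1
t=18: f(18,0)=4862 f(18,2)=11934 f(18,4)=13260 f(18,6)=9996 f(18,8)=5508 f(18,10)=2244 f(18,12)=663 f(18,14)=135 f(18,16)=17 f(18,18)=1
t=19: f(19,1)=16796 f(19,3)=25194 f(19,5)=23256 f(19,7)=15504 f(19,9)=7752 f(19,11)=2907 f(19,13)=798 f(19,15)=152 f(19,17)=18 f(19,19)=1
t=20: f(20,0)=16796 f(20,2)=41990 f(20,4)=48450 f(20,6)=38760 f(20,8)=23256 f(20,10)=10659 f(20,12)=3705 f(20,14)=950 f(20,16)=170 f(20,18)=19 f(20,20)=1
t=21: f(21,1)=58786 f(21,3)=90440 f(21,5)=87210 f(21,7)=62016 f(21,9)=33915 f(21,11)=14364 f(21,13)=4655 f(21,15)=1120 f(21,17)=189 f(21,19)=20 f(21,21)=1
Σ_s f(21,s) = 352716
P = 352716/2097152 = 88179/524288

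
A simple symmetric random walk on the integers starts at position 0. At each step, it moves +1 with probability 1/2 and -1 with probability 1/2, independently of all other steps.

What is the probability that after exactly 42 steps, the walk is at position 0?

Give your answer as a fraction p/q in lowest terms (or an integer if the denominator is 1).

Answer: 67282234305/549755813888

Derivation:
To return to 0 after 42 steps: need exactly 21 steps of +1 and 21 of -1.
Favorable paths: C(42,21) = 538257874440
Total paths: 2^42 = 4398046511104
P = 538257874440/4398046511104 = 67282234305/549755813888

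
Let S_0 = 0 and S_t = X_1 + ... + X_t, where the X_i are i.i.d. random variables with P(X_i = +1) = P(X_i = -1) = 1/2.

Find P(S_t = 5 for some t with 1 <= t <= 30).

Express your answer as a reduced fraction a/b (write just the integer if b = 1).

Count via complement. Let g(t,s) = #length-t paths at position s with S_1..S_t all ≠ 5.
g(t,s) = g(t-1,s-1) + g(t-1,s+1) for s ≠ 5; g(t,5) = 0.
t=0: g(0,0)=1
t=1: g(1,-1)=1 g(1,1)=1
t=2: g(2,-2)=1 g(2,0)=2 g(2,2)=1
t=3: g(3,-3)=1 g(3,-1)=3 g(3,1)=3 g(3,3)=1
t=4: g(4,-4)=1 g(4,-2)=4 g(4,0)=6 g(4,2)=4 g(4,4)=1
t=5: g(5,-5)=1 g(5,-3)=5 g(5,-1)=10 g(5,1)=10 g(5,3)=5
t=6: g(6,-6)=1 g(6,-4)=6 g(6,-2)=15 g(6,0)=20 g(6,2)=15 g(6,4)=5
t=7: g(7,-7)=1 g(7,-5)=7 g(7,-3)=21 g(7,-1)=35 g(7,1)=35 g(7,3)=20
t=8: g(8,-8)=1 g(8,-6)=8 g(8,-4)=28 g(8,-2)=56 g(8,0)=70 g(8,2)=55 g(8,4)=20
t=9: g(9,-9)=1 g(9,-7)=9 g(9,-5)=36 g(9,-3)=84 g(9,-1)=126 g(9,1)=125 g(9,3)=75
t=10: g(10,-10)=1 g(10,-8)=10 g(10,-6)=45 g(10,-4)=120 g(10,-2)=210 g(10,0)=251 g(10,2)=200 g(10,4)=75
t=11: g(11,-11)=1 g(11,-9)=11 g(11,-7)=55 g(11,-5)=165 g(11,-3)=330 g(11,-1)=461 g(11,1)=451 g(11,3)=275
t=12: g(12,-12)=1 g(12,-10)=12 g(12,-8)=66 g(12,-6)=220 g(12,-4)=495 g(12,-2)=791 g(12,0)=912 g(12,2)=726 g(12,4)=275
t=13: g(13,-13)=1 g(13,-11)=13 g(13,-9)=78 g(13,-7)=286 g(13,-5)=715 g(13,-3)=1286 g(13,-1)=1703 g(13,1)=1638 g(13,3)=1001
t=14: g(14,-14)=1 g(14,-12)=14 g(14,-10)=91 g(14,-8)=364 g(14,-6)=1001 g(14,-4)=2001 g(14,-2)=2989 g(14,0)=3341 g(14,2)=2639 g(14,4)=1001
t=15: g(15,-15)=1 g(15,-13)=15 g(15,-11)=105 g(15,-9)=455 g(15,-7)=1365 g(15,-5)=3002 g(15,-3)=4990 g(15,-1)=6330 g(15,1)=5980 g(15,3)=3640
t=16: g(16,-16)=1 g(16,-14)=16 g(16,-12)=120 g(16,-10)=560 g(16,-8)=1820 g(16,-6)=4367 g(16,-4)=7992 g(16,-2)=11320 g(16,0)=12310 g(16,2)=9620 g(16,4)=3640
t=17: g(17,-17)=1 g(17,-15)=17 g(17,-13)=136 g(17,-11)=680 g(17,-9)=2380 g(17,-7)=6187 g(17,-5)=12359 g(17,-3)=19312 g(17,-1)=23630 g(17,1)=21930 g(17,3)=13260
t=18: g(18,-18)=1 g(18,-16)=18 g(18,-14)=153 g(18,-12)=816 g(18,-10)=3060 g(18,-8)=8567 g(18,-6)=18546 g(18,-4)=31671 g(18,-2)=42942 g(18,0)=45560 g(18,2)=35190 g(18,4)=13260
t=19: g(19,-19)=1 g(19,-17)=19 g(19,-15)=171 g(19,-13)=969 g(19,-11)=3876 g(19,-9)=11627 g(19,-7)=27113 g(19,-5)=50217 g(19,-3)=74613 g(19,-1)=88502 g(19,1)=80750 g(19,3)=48450
t=20: g(20,-20)=1 g(20,-18)=20 g(20,-16)=190 g(20,-14)=1140 g(20,-12)=4845 g(20,-10)=15503 g(20,-8)=38740 g(20,-6)=77330 g(20,-4)=124830 g(20,-2)=163115 g(20,0)=169252 g(20,2)=129200 g(20,4)=48450
t=21: g(21,-21)=1 g(21,-19)=21 g(21,-17)=210 g(21,-15)=1330 g(21,-13)=5985 g(21,-11)=20348 g(21,-9)=54243 g(21,-7)=116070 g(21,-5)=202160 g(21,-3)=287945 g(21,-1)=332367 g(21,1)=298452 g(21,3)=177650
t=22: g(22,-22)=1 g(22,-20)=22 g(22,-18)=231 g(22,-16)=1540 g(22,-14)=7315 g(22,-12)=26333 g(22,-10)=74591 g(22,-8)=170313 g(22,-6)=318230 g(22,-4)=490105 g(22,-2)=620312 g(22,0)=630819 g(22,2)=476102 g(22,4)=177650
t=23: g(23,-23)=1 g(23,-21)=23 g(23,-19)=253 g(23,-17)=1771 g(23,-15)=8855 g(23,-13)=33648 g(23,-11)=100924 g(23,-9)=244904 g(23,-7)=488543 g(23,-5)=808335 g(23,-3)=1110417 g(23,-1)=1251131 g(23,1)=1106921 g(23,3)=653752
t=24: g(24,-24)=1 g(24,-22)=24 g(24,-20)=276 g(24,-18)=2024 g(24,-16)=10626 g(24,-14)=42503 g(24,-12)=134572 g(24,-10)=345828 g(24,-8)=733447 g(24,-6)=1296878 g(24,-4)=1918752 g(24,-2)=2361548 g(24,0)=2358052 g(24,2)=1760673 g(24,4)=653752
t=25: g(25,-25)=1 g(25,-23)=25 g(25,-21)=300 g(25,-19)=2300 g(25,-17)=12650 g(25,-15)=53129 g(25,-13)=177075 g(25,-11)=480400 g(25,-9)=1079275 g(25,-7)=2030325 g(25,-5)=3215630 g(25,-3)=4280300 g(25,-1)=4719600 g(25,1)=4118725 g(25,3)=2414425
t=26: g(26,-26)=1 g(26,-24)=26 g(26,-22)=325 g(26,-20)=2600 g(26,-18)=14950 g(26,-16)=65779 g(26,-14)=230204 g(26,-12)=657475 g(26,-10)=1559675 g(26,-8)=3109600 g(26,-6)=5245955 g(26,-4)=7495930 g(26,-2)=8999900 g(26,0)=8838325 g(26,2)=6533150 g(26,4)=2414425
t=27: g(27,-27)=1 g(27,-25)=27 g(27,-23)=351 g(27,-21)=2925 g(27,-19)=17550 g(27,-17)=80729 g(27,-15)=295983 g(27,-13)=887679 g(27,-11)=2217150 g(27,-9)=4669275 g(27,-7)=8355555 g(27,-5)=12741885 g(27,-3)=16495830 g(27,-1)=17838225 g(27,1)=15371475 g(27,3)=8947575
t=28: g(28,-28)=1 g(28,-26)=28 g(28,-24)=378 g(28,-22)=3276 g(28,-20)=20475 g(28,-18)=98279 g(28,-16)=376712 g(28,-14)=1183662 g(28,-12)=3104829 g(28,-10)=6886425 g(28,-8)=13024830 g(28,-6)=21097440 g(28,-4)=29237715 g(28,-2)=34334055 g(28,0)=33209700 g(28,2)=24319050 g(28,4)=8947575
t=29: g(29,-29)=1 g(29,-27)=29 g(29,-25)=406 g(29,-23)=3654 g(29,-21)=23751 g(29,-19)=118754 g(29,-17)=474991 g(29,-15)=1560374 g(29,-13)=4288491 g(29,-11)=9991254 g(29,-9)=19911255 g(29,-7)=34122270 g(29,-5)=50335155 g(29,-3)=63571770 g(29,-1)=67543755 g(29,1)=57528750 g(29,3)=33266625
t=30: g(30,-30)=1 g(30,-28)=30 g(30,-26)=435 g(30,-24)=4060 g(30,-22)=27405 g(30,-20)=142505 g(30,-18)=593745 g(30,-16)=2035365 g(30,-14)=5848865 g(30,-12)=14279745 g(30,-10)=29902509 g(30,-8)=54033525 g(30,-6)=84457425 g(30,-4)=113906925 g(30,-2)=131115525 g(30,0)=125072505 g(30,2)=90795375 g(30,4)=33266625
Paths never hitting 5: Σ_s g(30,s) = 685482570
Paths hitting 5: 2^30 - 685482570 = 388259254
P = 388259254/1073741824 = 194129627/536870912

Answer: 194129627/536870912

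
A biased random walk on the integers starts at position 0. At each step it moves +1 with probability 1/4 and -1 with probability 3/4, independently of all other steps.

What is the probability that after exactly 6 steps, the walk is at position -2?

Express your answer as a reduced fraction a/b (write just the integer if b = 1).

Answer: 1215/4096

Derivation:
To reach position -2 after 6 steps: need 2 steps of +1 and 4 steps of -1.
Number of such sequences: C(6,2) = 15
Each has probability (1/4)^2 · (3/4)^4 = 81/4096
P = 15 · 81/4096 = 1215/4096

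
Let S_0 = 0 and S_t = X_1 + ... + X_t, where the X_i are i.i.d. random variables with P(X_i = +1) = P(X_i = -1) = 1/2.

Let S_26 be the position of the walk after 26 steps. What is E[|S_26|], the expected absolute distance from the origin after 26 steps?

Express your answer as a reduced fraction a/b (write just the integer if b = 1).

S_26 takes values m ≡ 0 (mod 2) with |m| ≤ 26; P(S_26=m) = C(26,(26+m)/2)/2^26.
Total paths: 2^26 = 67108864
Distribution: P(S=-26)=1/67108864, P(S=-24)=26/67108864, P(S=-22)=325/67108864, P(S=-20)=2600/67108864, P(S=-18)=14950/67108864, P(S=-16)=65780/67108864, P(S=-14)=230230/67108864, P(S=-12)=657800/67108864, P(S=-10)=1562275/67108864, P(S=-8)=3124550/67108864, P(S=-6)=5311735/67108864, P(S=-4)=7726160/67108864, P(S=-2)=9657700/67108864, P(S=0)=10400600/67108864, P(S=2)=9657700/67108864, P(S=4)=7726160/67108864, P(S=6)=5311735/67108864, P(S=8)=3124550/67108864, P(S=10)=1562275/67108864, P(S=12)=657800/67108864, P(S=14)=230230/67108864, P(S=16)=65780/67108864, P(S=18)=14950/67108864, P(S=20)=2600/67108864, P(S=22)=325/67108864, P(S=24)=26/67108864, P(S=26)=1/67108864
E[|S_26|] = Σ_m |m|·P(S_26=m) = 270415600/67108864 = 16900975/4194304

Answer: 16900975/4194304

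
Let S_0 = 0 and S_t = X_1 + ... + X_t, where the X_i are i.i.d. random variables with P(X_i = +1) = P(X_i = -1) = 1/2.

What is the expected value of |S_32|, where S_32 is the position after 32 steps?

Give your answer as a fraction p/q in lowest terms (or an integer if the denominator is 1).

Answer: 300540195/67108864

Derivation:
S_32 takes values m ≡ 0 (mod 2) with |m| ≤ 32; P(S_32=m) = C(32,(32+m)/2)/2^32.
Total paths: 2^32 = 4294967296
Distribution: P(S=-32)=1/4294967296, P(S=-30)=32/4294967296, P(S=-28)=496/4294967296, P(S=-26)=4960/4294967296, P(S=-24)=35960/4294967296, P(S=-22)=201376/4294967296, P(S=-20)=906192/4294967296, P(S=-18)=3365856/4294967296, P(S=-16)=10518300/4294967296, P(S=-14)=28048800/4294967296, P(S=-12)=64512240/4294967296, P(S=-10)=129024480/4294967296, P(S=-8)=225792840/4294967296, P(S=-6)=347373600/4294967296, P(S=-4)=471435600/4294967296, P(S=-2)=565722720/4294967296, P(S=0)=601080390/4294967296, P(S=2)=565722720/4294967296, P(S=4)=471435600/4294967296, P(S=6)=347373600/4294967296, P(S=8)=225792840/4294967296, P(S=10)=129024480/4294967296, P(S=12)=64512240/4294967296, P(S=14)=28048800/4294967296, P(S=16)=10518300/4294967296, P(S=18)=3365856/4294967296, P(S=20)=906192/4294967296, P(S=22)=201376/4294967296, P(S=24)=35960/4294967296, P(S=26)=4960/4294967296, P(S=28)=496/4294967296, P(S=30)=32/4294967296, P(S=32)=1/4294967296
E[|S_32|] = Σ_m |m|·P(S_32=m) = 19234572480/4294967296 = 300540195/67108864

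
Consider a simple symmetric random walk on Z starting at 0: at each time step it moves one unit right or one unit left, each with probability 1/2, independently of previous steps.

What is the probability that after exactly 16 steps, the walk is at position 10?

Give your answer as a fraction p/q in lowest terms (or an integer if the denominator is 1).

Answer: 35/4096

Derivation:
To reach position 10 after 16 steps: need 13 steps of +1 and 3 of -1.
Favorable paths: C(16,13) = 560
Total paths: 2^16 = 65536
P = 560/65536 = 35/4096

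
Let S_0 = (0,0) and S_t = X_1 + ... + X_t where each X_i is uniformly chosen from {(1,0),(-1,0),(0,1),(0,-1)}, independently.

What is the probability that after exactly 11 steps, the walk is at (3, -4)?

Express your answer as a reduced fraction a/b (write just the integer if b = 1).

Let h be the number of horizontal steps (so 11-h are vertical). To end at (3,-4) need (h+3)/2 right-steps and ((11-h)-4)/2 up-steps.
Sum over h with 3 ≤ h ≤ 7, h ≡ 1 (mod 2), 11-h ≡ 0 (mod 2):
h=3: C(11,3)·C(3,3)·C(8,2) = 165·1·28 = 4620
h=5: C(11,5)·C(5,4)·C(6,1) = 462·5·6 = 13860
h=7: C(11,7)·C(7,5)·C(4,0) = 330·21·1 = 6930
Total favorable: 25410
Total paths: 4^11 = 4194304
P = 25410/4194304 = 12705/2097152

Answer: 12705/2097152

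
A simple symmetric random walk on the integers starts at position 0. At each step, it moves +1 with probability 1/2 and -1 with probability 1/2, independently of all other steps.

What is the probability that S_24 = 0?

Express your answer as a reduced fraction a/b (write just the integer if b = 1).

Answer: 676039/4194304

Derivation:
To return to 0 after 24 steps: need exactly 12 steps of +1 and 12 of -1.
Favorable paths: C(24,12) = 2704156
Total paths: 2^24 = 16777216
P = 2704156/16777216 = 676039/4194304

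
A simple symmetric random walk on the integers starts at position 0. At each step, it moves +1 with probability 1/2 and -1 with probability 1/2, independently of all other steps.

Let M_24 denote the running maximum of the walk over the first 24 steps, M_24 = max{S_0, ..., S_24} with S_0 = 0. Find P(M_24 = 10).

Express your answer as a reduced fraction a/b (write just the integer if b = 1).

Answer: 43263/2097152

Derivation:
Let M_24 = max(S_0,...,S_24). Use the reflection principle: for j ≥ 1, #{paths with M_24 ≥ j} = #{S_24 ≥ j} + #{S_24 ≥ j+1}.
By reflection, #{M_24 ≥ 10} = #{S_24 ≥ 10} + #{S_24 ≥ 11} = 536155 + 190051 = 726206.
#{M_24 ≥ 11} = #{S_24 ≥ 11} + #{S_24 ≥ 12} = 190051 + 190051 = 380102.
#{M_24 = 10} = 726206 - 380102 = 346104.
P(M_24 = 10) = 346104/16777216 = 43263/2097152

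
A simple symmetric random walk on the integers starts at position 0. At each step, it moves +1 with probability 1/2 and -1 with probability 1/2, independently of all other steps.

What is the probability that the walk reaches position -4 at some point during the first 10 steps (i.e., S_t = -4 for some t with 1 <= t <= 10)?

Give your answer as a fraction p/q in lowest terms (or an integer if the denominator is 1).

Count via complement. Let g(t,s) = #length-t paths at position s with S_1..S_t all ≠ -4.
g(t,s) = g(t-1,s-1) + g(t-1,s+1) for s ≠ -4; g(t,-4) = 0.
t=0: g(0,0)=1
t=1: g(1,-1)=1 g(1,1)=1
t=2: g(2,-2)=1 g(2,0)=2 g(2,2)=1
t=3: g(3,-3)=1 g(3,-1)=3 g(3,1)=3 g(3,3)=1
t=4: g(4,-2)=4 g(4,0)=6 g(4,2)=4 g(4,4)=1
t=5: g(5,-3)=4 g(5,-1)=10 g(5,1)=10 g(5,3)=5 g(5,5)=1
t=6: g(6,-2)=14 g(6,0)=20 g(6,2)=15 g(6,4)=6 g(6,6)=1
t=7: g(7,-3)=14 g(7,-1)=34 g(7,1)=35 g(7,3)=21 g(7,5)=7 g(7,7)=1
t=8: g(8,-2)=48 g(8,0)=69 g(8,2)=56 g(8,4)=28 g(8,6)=8 g(8,8)=1
t=9: g(9,-3)=48 g(9,-1)=117 g(9,1)=125 g(9,3)=84 g(9,5)=36 g(9,7)=9 g(9,9)=1
t=10: g(10,-2)=165 g(10,0)=242 g(10,2)=209 g(10,4)=120 g(10,6)=45 g(10,8)=10 g(10,10)=1
Paths never hitting -4: Σ_s g(10,s) = 792
Paths hitting -4: 2^10 - 792 = 232
P = 232/1024 = 29/128

Answer: 29/128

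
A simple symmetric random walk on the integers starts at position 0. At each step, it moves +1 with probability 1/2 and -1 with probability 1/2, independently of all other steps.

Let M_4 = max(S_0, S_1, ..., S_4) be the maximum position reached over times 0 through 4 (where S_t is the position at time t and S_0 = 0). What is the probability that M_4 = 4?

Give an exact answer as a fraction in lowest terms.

Answer: 1/16

Derivation:
Let M_4 = max(S_0,...,S_4). Use the reflection principle: for j ≥ 1, #{paths with M_4 ≥ j} = #{S_4 ≥ j} + #{S_4 ≥ j+1}.
By reflection, #{M_4 ≥ 4} = #{S_4 ≥ 4} + #{S_4 ≥ 5} = 1 + 0 = 1.
#{M_4 ≥ 5} = #{S_4 ≥ 5} + #{S_4 ≥ 6} = 0 + 0 = 0.
#{M_4 = 4} = 1 - 0 = 1.
P(M_4 = 4) = 1/16 = 1/16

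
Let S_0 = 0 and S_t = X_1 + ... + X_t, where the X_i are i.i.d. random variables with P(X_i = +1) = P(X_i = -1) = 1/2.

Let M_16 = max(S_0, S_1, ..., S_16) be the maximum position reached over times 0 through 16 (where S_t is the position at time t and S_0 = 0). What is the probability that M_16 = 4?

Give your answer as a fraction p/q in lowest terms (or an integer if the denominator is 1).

Let M_16 = max(S_0,...,S_16). Use the reflection principle: for j ≥ 1, #{paths with M_16 ≥ j} = #{S_16 ≥ j} + #{S_16 ≥ j+1}.
By reflection, #{M_16 ≥ 4} = #{S_16 ≥ 4} + #{S_16 ≥ 5} = 14893 + 6885 = 21778.
#{M_16 ≥ 5} = #{S_16 ≥ 5} + #{S_16 ≥ 6} = 6885 + 6885 = 13770.
#{M_16 = 4} = 21778 - 13770 = 8008.
P(M_16 = 4) = 8008/65536 = 1001/8192

Answer: 1001/8192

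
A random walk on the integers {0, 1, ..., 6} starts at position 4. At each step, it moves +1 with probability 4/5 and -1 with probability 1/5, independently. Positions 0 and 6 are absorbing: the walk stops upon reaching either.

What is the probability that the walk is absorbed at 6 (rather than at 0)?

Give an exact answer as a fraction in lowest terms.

Biased walk: p = 4/5, q = 1/5, r = q/p = 1/4
Gambler's ruin: P(hit 6 before 0 | start at 4) = (1 - r^a)/(1 - r^N)
r^4 = 1/256; r^6 = 1/4096
P = (1 - 1/256) / (1 - 1/4096) = 255/256 / 4095/4096 = 272/273

Answer: 272/273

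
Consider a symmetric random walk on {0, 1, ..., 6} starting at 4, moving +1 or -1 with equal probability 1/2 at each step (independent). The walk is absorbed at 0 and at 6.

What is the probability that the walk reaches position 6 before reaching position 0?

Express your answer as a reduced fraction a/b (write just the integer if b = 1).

Answer: 2/3

Derivation:
Symmetric walk (p = 1/2): the harmonic-function argument gives P(hit 6 before 0 | start at 4) = a/N.
P = 4/6 = 2/3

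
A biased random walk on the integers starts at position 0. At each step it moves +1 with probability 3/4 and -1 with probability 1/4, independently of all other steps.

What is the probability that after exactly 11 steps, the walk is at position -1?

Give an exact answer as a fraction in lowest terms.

Answer: 56133/2097152

Derivation:
To reach position -1 after 11 steps: need 5 steps of +1 and 6 steps of -1.
Number of such sequences: C(11,5) = 462
Each has probability (3/4)^5 · (1/4)^6 = 243/4194304
P = 462 · 243/4194304 = 56133/2097152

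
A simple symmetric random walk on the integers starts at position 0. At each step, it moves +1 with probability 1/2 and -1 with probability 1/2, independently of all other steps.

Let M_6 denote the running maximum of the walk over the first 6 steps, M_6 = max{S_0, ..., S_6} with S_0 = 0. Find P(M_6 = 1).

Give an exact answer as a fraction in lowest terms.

Answer: 15/64

Derivation:
Let M_6 = max(S_0,...,S_6). Use the reflection principle: for j ≥ 1, #{paths with M_6 ≥ j} = #{S_6 ≥ j} + #{S_6 ≥ j+1}.
By reflection, #{M_6 ≥ 1} = #{S_6 ≥ 1} + #{S_6 ≥ 2} = 22 + 22 = 44.
#{M_6 ≥ 2} = #{S_6 ≥ 2} + #{S_6 ≥ 3} = 22 + 7 = 29.
#{M_6 = 1} = 44 - 29 = 15.
P(M_6 = 1) = 15/64 = 15/64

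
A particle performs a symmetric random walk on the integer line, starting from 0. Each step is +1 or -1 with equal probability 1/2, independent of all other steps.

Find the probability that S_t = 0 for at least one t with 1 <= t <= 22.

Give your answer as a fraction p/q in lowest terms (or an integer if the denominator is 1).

Count via complement. Let g(t,s) = #length-t paths at position s with S_1..S_t all ≠ 0.
g(t,s) = g(t-1,s-1) + g(t-1,s+1) for s ≠ 0; g(t,0) = 0.
t=0: g(0,0)=1
t=1: g(1,-1)=1 g(1,1)=1
t=2: g(2,-2)=1 g(2,2)=1
t=3: g(3,-3)=1 g(3,-1)=1 g(3,1)=1 g(3,3)=1
t=4: g(4,-4)=1 g(4,-2)=2 g(4,2)=2 g(4,4)=1
t=5: g(5,-5)=1 g(5,-3)=3 g(5,-1)=2 g(5,1)=2 g(5,3)=3 g(5,5)=1
t=6: g(6,-6)=1 g(6,-4)=4 g(6,-2)=5 g(6,2)=5 g(6,4)=4 g(6,6)=1
t=7: g(7,-7)=1 g(7,-5)=5 g(7,-3)=9 g(7,-1)=5 g(7,1)=5 g(7,3)=9 g(7,5)=5 g(7,7)=1
t=8: g(8,-8)=1 g(8,-6)=6 g(8,-4)=14 g(8,-2)=14 g(8,2)=14 g(8,4)=14 g(8,6)=6 g(8,8)=1
t=9: g(9,-9)=1 g(9,-7)=7 g(9,-5)=20 g(9,-3)=28 g(9,-1)=14 g(9,1)=14 g(9,3)=28 g(9,5)=20 g(9,7)=7 g(9,9)=1
t=10: g(10,-10)=1 g(10,-8)=8 g(10,-6)=27 g(10,-4)=48 g(10,-2)=42 g(10,2)=42 g(10,4)=48 g(10,6)=27 g(10,8)=8 g(10,10)=1
t=11: g(11,-11)=1 g(11,-9)=9 g(11,-7)=35 g(11,-5)=75 g(11,-3)=90 g(11,-1)=42 g(11,1)=42 g(11,3)=90 g(11,5)=75 g(11,7)=35 g(11,9)=9 g(11,11)=1
t=12: g(12,-12)=1 g(12,-10)=10 g(12,-8)=44 g(12,-6)=110 g(12,-4)=165 g(12,-2)=132 g(12,2)=132 g(12,4)=165 g(12,6)=110 g(12,8)=44 g(12,10)=10 g(12,12)=1
t=13: g(13,-13)=1 g(13,-11)=11 g(13,-9)=54 g(13,-7)=154 g(13,-5)=275 g(13,-3)=297 g(13,-1)=132 g(13,1)=132 g(13,3)=297 g(13,5)=275 g(13,7)=154 g(13,9)=54 g(13,11)=11 g(13,13)=1
t=14: g(14,-14)=1 g(14,-12)=12 g(14,-10)=65 g(14,-8)=208 g(14,-6)=429 g(14,-4)=572 g(14,-2)=429 g(14,2)=429 g(14,4)=572 g(14,6)=429 g(14,8)=208 g(14,10)=65 g(14,12)=12 g(14,14)=1
t=15: g(15,-15)=1 g(15,-13)=13 g(15,-11)=77 g(15,-9)=273 g(15,-7)=637 g(15,-5)=1001 g(15,-3)=1001 g(15,-1)=429 g(15,1)=429 g(15,3)=1001 g(15,5)=1001 g(15,7)=637 g(15,9)=273 g(15,11)=77 g(15,13)=13 g(15,15)=1
t=16: g(16,-16)=1 g(16,-14)=14 g(16,-12)=90 g(16,-10)=350 g(16,-8)=910 g(16,-6)=1638 g(16,-4)=2002 g(16,-2)=1430 g(16,2)=1430 g(16,4)=2002 g(16,6)=1638 g(16,8)=910 g(16,10)=350 g(16,12)=90 g(16,14)=14 g(16,16)=1
t=17: g(17,-17)=1 g(17,-15)=15 g(17,-13)=104 g(17,-11)=440 g(17,-9)=1260 g(17,-7)=2548 g(17,-5)=3640 g(17,-3)=3432 g(17,-1)=1430 g(17,1)=1430 g(17,3)=3432 g(17,5)=3640 g(17,7)=2548 g(17,9)=1260 g(17,11)=440 g(17,13)=104 g(17,15)=15 g(17,17)=1
t=18: g(18,-18)=1 g(18,-16)=16 g(18,-14)=119 g(18,-12)=544 g(18,-10)=1700 g(18,-8)=3808 g(18,-6)=6188 g(18,-4)=7072 g(18,-2)=4862 g(18,2)=4862 g(18,4)=7072 g(18,6)=6188 g(18,8)=3808 g(18,10)=1700 g(18,12)=544 g(18,14)=119 g(18,16)=16 g(18,18)=1
t=19: g(19,-19)=1 g(19,-17)=17 g(19,-15)=135 g(19,-13)=663 g(19,-11)=2244 g(19,-9)=5508 g(19,-7)=9996 g(19,-5)=13260 g(19,-3)=11934 g(19,-1)=4862 g(19,1)=4862 g(19,3)=11934 g(19,5)=13260 g(19,7)=9996 g(19,9)=5508 g(19,11)=2244 g(19,13)=663 g(19,15)=135 g(19,17)=17 g(19,19)=1
t=20: g(20,-20)=1 g(20,-18)=18 g(20,-16)=152 g(20,-14)=798 g(20,-12)=2907 g(20,-10)=7752 g(20,-8)=15504 g(20,-6)=23256 g(20,-4)=25194 g(20,-2)=16796 g(20,2)=16796 g(20,4)=25194 g(20,6)=23256 g(20,8)=15504 g(20,10)=7752 g(20,12)=2907 g(20,14)=798 g(20,16)=152 g(20,18)=18 g(20,20)=1
t=21: g(21,-21)=1 g(21,-19)=19 g(21,-17)=170 g(21,-15)=950 g(21,-13)=3705 g(21,-11)=10659 g(21,-9)=23256 g(21,-7)=38760 g(21,-5)=48450 g(21,-3)=41990 g(21,-1)=16796 g(21,1)=16796 g(21,3)=41990 g(21,5)=48450 g(21,7)=38760 g(21,9)=23256 g(21,11)=10659 g(21,13)=3705 g(21,15)=950 g(21,17)=170 g(21,19)=19 g(21,21)=1
t=22: g(22,-22)=1 g(22,-20)=20 g(22,-18)=189 g(22,-16)=1120 g(22,-14)=4655 g(22,-12)=14364 g(22,-10)=33915 g(22,-8)=62016 g(22,-6)=87210 g(22,-4)=90440 g(22,-2)=58786 g(22,2)=58786 g(22,4)=90440 g(22,6)=87210 g(22,8)=62016 g(22,10)=33915 g(22,12)=14364 g(22,14)=4655 g(22,16)=1120 g(22,18)=189 g(22,20)=20 g(22,22)=1
Paths never hitting 0: Σ_s g(22,s) = 705432
Paths hitting 0: 2^22 - 705432 = 3488872
P = 3488872/4194304 = 436109/524288

Answer: 436109/524288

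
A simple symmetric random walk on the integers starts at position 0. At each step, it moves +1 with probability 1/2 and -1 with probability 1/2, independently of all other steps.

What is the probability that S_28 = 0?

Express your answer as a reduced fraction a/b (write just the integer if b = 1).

Answer: 5014575/33554432

Derivation:
To return to 0 after 28 steps: need exactly 14 steps of +1 and 14 of -1.
Favorable paths: C(28,14) = 40116600
Total paths: 2^28 = 268435456
P = 40116600/268435456 = 5014575/33554432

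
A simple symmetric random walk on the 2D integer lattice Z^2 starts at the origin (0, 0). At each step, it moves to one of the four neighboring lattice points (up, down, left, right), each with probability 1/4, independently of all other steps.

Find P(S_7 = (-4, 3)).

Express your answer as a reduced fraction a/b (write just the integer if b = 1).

Answer: 35/16384

Derivation:
Let h be the number of horizontal steps (so 7-h are vertical). To end at (-4,3) need (h-4)/2 right-steps and ((7-h)+3)/2 up-steps.
Sum over h with 4 ≤ h ≤ 4, h ≡ 0 (mod 2), 7-h ≡ 1 (mod 2):
h=4: C(7,4)·C(4,0)·C(3,3) = 35·1·1 = 35
Total favorable: 35
Total paths: 4^7 = 16384
P = 35/16384 = 35/16384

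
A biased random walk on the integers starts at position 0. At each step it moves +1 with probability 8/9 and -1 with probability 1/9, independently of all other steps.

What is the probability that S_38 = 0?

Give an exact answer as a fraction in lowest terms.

To be at 0 after 38 steps: need exactly 19 steps of +1 and 19 of -1.
Number of such sequences: C(38,19) = 35345263800
Each has probability (8/9)^19 · (1/9)^19 = 144115188075855872/1824800363140073127359051977856583921
P = 35345263800 · 144115188075855872/1824800363140073127359051977856583921 = 1697929780042580068873011200/608266787713357709119683992618861307

Answer: 1697929780042580068873011200/608266787713357709119683992618861307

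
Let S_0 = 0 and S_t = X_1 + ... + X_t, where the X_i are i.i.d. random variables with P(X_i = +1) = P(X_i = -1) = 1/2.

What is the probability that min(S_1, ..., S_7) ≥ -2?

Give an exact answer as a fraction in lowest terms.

Let f(t,s) = #length-t paths at position s with S_1..S_t all ≥ -2.
f(t,s) = f(t-1,s-1) + f(t-1,s+1) for s ≥ -2; f(t,s) = 0 for s < -2.
t=0: f(0,0)=1
t=1: f(1,-1)=1 f(1,1)=1
t=2: f(2,-2)=1 f(2,0)=2 f(2,2)=1
t=3: f(3,-1)=3 f(3,1)=3 f(3,3)=1
t=4: f(4,-2)=3 f(4,0)=6 f(4,2)=4 f(4,4)=1
t=5: f(5,-1)=9 f(5,1)=10 f(5,3)=5 f(5,5)=1
t=6: f(6,-2)=9 f(6,0)=19 f(6,2)=15 f(6,4)=6 f(6,6)=1
t=7: f(7,-1)=28 f(7,1)=34 f(7,3)=21 f(7,5)=7 f(7,7)=1
Σ_s f(7,s) = 91
P = 91/128 = 91/128

Answer: 91/128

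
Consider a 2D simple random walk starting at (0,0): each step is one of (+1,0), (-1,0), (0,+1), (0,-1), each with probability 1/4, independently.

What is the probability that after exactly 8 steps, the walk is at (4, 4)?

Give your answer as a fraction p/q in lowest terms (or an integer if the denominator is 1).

Let h be the number of horizontal steps (so 8-h are vertical). To end at (4,4) need (h+4)/2 right-steps and ((8-h)+4)/2 up-steps.
Sum over h with 4 ≤ h ≤ 4, h ≡ 0 (mod 2), 8-h ≡ 0 (mod 2):
h=4: C(8,4)·C(4,4)·C(4,4) = 70·1·1 = 70
Total favorable: 70
Total paths: 4^8 = 65536
P = 70/65536 = 35/32768

Answer: 35/32768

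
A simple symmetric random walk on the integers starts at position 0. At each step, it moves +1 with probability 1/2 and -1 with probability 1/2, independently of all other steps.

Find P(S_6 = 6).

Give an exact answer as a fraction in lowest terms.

To reach position 6 after 6 steps: need 6 steps of +1 and 0 of -1.
Favorable paths: C(6,6) = 1
Total paths: 2^6 = 64
P = 1/64 = 1/64

Answer: 1/64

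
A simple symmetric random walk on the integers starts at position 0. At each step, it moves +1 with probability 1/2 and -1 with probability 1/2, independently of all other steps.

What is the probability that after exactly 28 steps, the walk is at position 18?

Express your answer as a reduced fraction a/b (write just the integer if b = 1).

Answer: 12285/33554432

Derivation:
To reach position 18 after 28 steps: need 23 steps of +1 and 5 of -1.
Favorable paths: C(28,23) = 98280
Total paths: 2^28 = 268435456
P = 98280/268435456 = 12285/33554432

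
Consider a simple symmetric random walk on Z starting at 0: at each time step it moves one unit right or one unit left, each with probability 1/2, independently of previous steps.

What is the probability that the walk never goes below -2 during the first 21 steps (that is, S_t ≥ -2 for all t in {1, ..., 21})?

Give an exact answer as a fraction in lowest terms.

Answer: 499681/1048576

Derivation:
Let f(t,s) = #length-t paths at position s with S_1..S_t all ≥ -2.
f(t,s) = f(t-1,s-1) + f(t-1,s+1) for s ≥ -2; f(t,s) = 0 for s < -2.
t=0: f(0,0)=1
t=1: f(1,-1)=1 f(1,1)=1
t=2: f(2,-2)=1 f(2,0)=2 f(2,2)=1
t=3: f(3,-1)=3 f(3,1)=3 f(3,3)=1
t=4: f(4,-2)=3 f(4,0)=6 f(4,2)=4 f(4,4)=1
t=5: f(5,-1)=9 f(5,1)=10 f(5,3)=5 f(5,5)=1
t=6: f(6,-2)=9 f(6,0)=19 f(6,2)=15 f(6,4)=6 f(6,6)=1
t=7: f(7,-1)=28 f(7,1)=34 f(7,3)=21 f(7,5)=7 f(7,7)=1
t=8: f(8,-2)=28 f(8,0)=62 f(8,2)=55 f(8,4)=28 f(8,6)=8 f(8,8)=1
t=9: f(9,-1)=90 f(9,1)=117 f(9,3)=83 f(9,5)=36 f(9,7)=9 f(9,9)=1
t=10: f(10,-2)=90 f(10,0)=207 f(10,2)=200 f(10,4)=119 f(10,6)=45 f(10,8)=10 f(10,10)=1
t=11: f(11,-1)=297 f(11,1)=407 f(11,3)=319 f(11,5)=164 f(11,7)=55 f(11,9)=11 f(11,11)=1
t=12: f(12,-2)=297 f(12,0)=704 f(12,2)=726 f(12,4)=483 f(12,6)=219 f(12,8)=66 f(12,10)=12 f(12,12)=1
t=13: f(13,-1)=1001 f(13,1)=1430 f(13,3)=1209 f(13,5)=702 f(13,7)=285 f(13,9)=78 f(13,11)=13 f(13,13)=1
t=14: f(14,-2)=1001 f(14,0)=2431 f(14,2)=2639 f(14,4)=1911 f(14,6)=987 f(14,8)=363 f(14,10)=91 f(14,12)=14 f(14,14)=1
t=15: f(15,-1)=3432 f(15,1)=5070 f(15,3)=4550 f(15,5)=2898 f(15,7)=1350 f(15,9)=454 f(15,11)=105 f(15,13)=15 f(15,15)=1
t=16: f(16,-2)=3432 f(16,0)=8502 f(16,2)=9620 f(16,4)=7448 f(16,6)=4248 f(16,8)=1804 f(16,10)=559 f(16,12)=120 f(16,14)=16 f(16,16)=1
t=17: f(17,-1)=11934 f(17,1)=18122 f(17,3)=17068 f(17,5)=11696 f(17,7)=6052 f(17,9)=2363 f(17,11)=679 f(17,13)=136 f(17,15)=17 f(17,17)=1
t=18: f(18,-2)=11934 f(18,0)=30056 f(18,2)=35190 f(18,4)=28764 f(18,6)=17748 f(18,8)=8415 f(18,10)=3042 f(18,12)=815 f(18,14)=153 f(18,16)=18 f(18,18)=1
t=19: f(19,-1)=41990 f(19,1)=65246 f(19,3)=63954 f(19,5)=46512 f(19,7)=26163 f(19,9)=11457 f(19,11)=3857 f(19,13)=968 f(19,15)=171 f(19,17)=19 f(19,19)=1
t=20: f(20,-2)=41990 f(20,0)=107236 f(20,2)=129200 f(20,4)=110466 f(20,6)=72675 f(20,8)=37620 f(20,10)=15314 f(20,12)=4825 f(20,14)=1139 f(20,16)=190 f(20,18)=20 f(20,20)=1
t=21: f(21,-1)=149226 f(21,1)=236436 f(21,3)=239666 f(21,5)=183141 f(21,7)=110295 f(21,9)=52934 f(21,11)=20139 f(21,13)=5964 f(21,15)=1329 f(21,17)=210 f(21,19)=21 f(21,21)=1
Σ_s f(21,s) = 999362
P = 999362/2097152 = 499681/1048576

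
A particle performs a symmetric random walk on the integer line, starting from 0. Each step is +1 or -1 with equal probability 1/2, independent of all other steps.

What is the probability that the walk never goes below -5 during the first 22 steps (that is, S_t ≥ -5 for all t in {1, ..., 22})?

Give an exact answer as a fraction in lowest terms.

Answer: 1656667/2097152

Derivation:
Let f(t,s) = #length-t paths at position s with S_1..S_t all ≥ -5.
f(t,s) = f(t-1,s-1) + f(t-1,s+1) for s ≥ -5; f(t,s) = 0 for s < -5.
t=0: f(0,0)=1
t=1: f(1,-1)=1 f(1,1)=1
t=2: f(2,-2)=1 f(2,0)=2 f(2,2)=1
t=3: f(3,-3)=1 f(3,-1)=3 f(3,1)=3 f(3,3)=1
t=4: f(4,-4)=1 f(4,-2)=4 f(4,0)=6 f(4,2)=4 f(4,4)=1
t=5: f(5,-5)=1 f(5,-3)=5 f(5,-1)=10 f(5,1)=10 f(5,3)=5 f(5,5)=1
t=6: f(6,-4)=6 f(6,-2)=15 f(6,0)=20 f(6,2)=15 f(6,4)=6 f(6,6)=1
t=7: f(7,-5)=6 f(7,-3)=21 f(7,-1)=35 f(7,1)=35 f(7,3)=21 f(7,5)=7 f(7,7)=1
t=8: f(8,-4)=27 f(8,-2)=56 f(8,0)=70 f(8,2)=56 f(8,4)=28 f(8,6)=8 f(8,8)=1
t=9: f(9,-5)=27 f(9,-3)=83 f(9,-1)=126 f(9,1)=126 f(9,3)=84 f(9,5)=36 f(9,7)=9 f(9,9)=1
t=10: f(10,-4)=110 f(10,-2)=209 f(10,0)=252 f(10,2)=210 f(10,4)=120 f(10,6)=45 f(10,8)=10 f(10,10)=1
t=11: f(11,-5)=110 f(11,-3)=319 f(11,-1)=461 f(11,1)=462 f(11,3)=330 f(11,5)=165 f(11,7)=55 f(11,9)=11 f(11,11)=1
t=12: f(12,-4)=429 f(12,-2)=780 f(12,0)=923 f(12,2)=792 f(12,4)=495 f(12,6)=220 f(12,8)=66 f(12,10)=12 f(12,12)=1
t=13: f(13,-5)=429 f(13,-3)=1209 f(13,-1)=1703 f(13,1)=1715 f(13,3)=1287 f(13,5)=715 f(13,7)=286 f(13,9)=78 f(13,11)=13 f(13,13)=1
t=14: f(14,-4)=1638 f(14,-2)=2912 f(14,0)=3418 f(14,2)=3002 f(14,4)=2002 f(14,6)=1001 f(14,8)=364 f(14,10)=91 f(14,12)=14 f(14,14)=1
t=15: f(15,-5)=1638 f(15,-3)=4550 f(15,-1)=6330 f(15,1)=6420 f(15,3)=5004 f(15,5)=3003 f(15,7)=1365 f(15,9)=455 f(15,11)=105 f(15,13)=15 f(15,15)=1
t=16: f(16,-4)=6188 f(16,-2)=10880 f(16,0)=12750 f(16,2)=11424 f(16,4)=8007 f(16,6)=4368 f(16,8)=1820 f(16,10)=560 f(16,12)=120 f(16,14)=16 f(16,16)=1
t=17: f(17,-5)=6188 f(17,-3)=17068 f(17,-1)=23630 f(17,1)=24174 f(17,3)=19431 f(17,5)=12375 f(17,7)=6188 f(17,9)=2380 f(17,11)=680 f(17,13)=136 f(17,15)=17 f(17,17)=1
t=18: f(18,-4)=23256 f(18,-2)=40698 f(18,0)=47804 f(18,2)=43605 f(18,4)=31806 f(18,6)=18563 f(18,8)=8568 f(18,10)=3060 f(18,12)=816 f(18,14)=153 f(18,16)=18 f(18,18)=1
t=19: f(19,-5)=23256 f(19,-3)=63954 f(19,-1)=88502 f(19,1)=91409 f(19,3)=75411 f(19,5)=50369 f(19,7)=27131 f(19,9)=11628 f(19,11)=3876 f(19,13)=969 f(19,15)=171 f(19,17)=19 f(19,19)=1
t=20: f(20,-4)=87210 f(20,-2)=152456 f(20,0)=179911 f(20,2)=166820 f(20,4)=125780 f(20,6)=77500 f(20,8)=38759 f(20,10)=15504 f(20,12)=4845 f(20,14)=1140 f(20,16)=190 f(20,18)=20 f(20,20)=1
t=21: f(21,-5)=87210 f(21,-3)=239666 f(21,-1)=332367 f(21,1)=346731 f(21,3)=292600 f(21,5)=203280 f(21,7)=116259 f(21,9)=54263 f(21,11)=20349 f(21,13)=5985 f(21,15)=1330 f(21,17)=210 f(21,19)=21 f(21,21)=1
t=22: f(22,-4)=326876 f(22,-2)=572033 f(22,0)=679098 f(22,2)=639331 f(22,4)=495880 f(22,6)=319539 f(22,8)=170522 f(22,10)=74612 f(22,12)=26334 f(22,14)=7315 f(22,16)=1540 f(22,18)=231 f(22,20)=22 f(22,22)=1
Σ_s f(22,s) = 3313334
P = 3313334/4194304 = 1656667/2097152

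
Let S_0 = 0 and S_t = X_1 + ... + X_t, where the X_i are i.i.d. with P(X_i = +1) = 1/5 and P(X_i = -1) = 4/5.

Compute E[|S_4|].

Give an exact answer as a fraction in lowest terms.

S_4 takes values m ≡ 0 (mod 2) with |m| ≤ 4; P(S_4=m) = C(4,(4+m)/2) · (1/5)^((4+m)/2) · (4/5)^((4-m)/2).
Distribution: P(S=-4)=256/625, P(S=-2)=256/625, P(S=0)=96/625, P(S=2)=16/625, P(S=4)=1/625
E[|S_4|] = Σ_m |m|·P(S_4=m) = 1572/625

Answer: 1572/625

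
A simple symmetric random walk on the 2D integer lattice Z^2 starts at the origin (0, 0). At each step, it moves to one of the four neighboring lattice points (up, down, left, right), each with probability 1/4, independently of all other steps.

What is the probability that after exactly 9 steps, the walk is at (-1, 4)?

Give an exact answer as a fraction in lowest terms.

Answer: 189/16384

Derivation:
Let h be the number of horizontal steps (so 9-h are vertical). To end at (-1,4) need (h-1)/2 right-steps and ((9-h)+4)/2 up-steps.
Sum over h with 1 ≤ h ≤ 5, h ≡ 1 (mod 2), 9-h ≡ 0 (mod 2):
h=1: C(9,1)·C(1,0)·C(8,6) = 9·1·28 = 252
h=3: C(9,3)·C(3,1)·C(6,5) = 84·3·6 = 1512
h=5: C(9,5)·C(5,2)·C(4,4) = 126·10·1 = 1260
Total favorable: 3024
Total paths: 4^9 = 262144
P = 3024/262144 = 189/16384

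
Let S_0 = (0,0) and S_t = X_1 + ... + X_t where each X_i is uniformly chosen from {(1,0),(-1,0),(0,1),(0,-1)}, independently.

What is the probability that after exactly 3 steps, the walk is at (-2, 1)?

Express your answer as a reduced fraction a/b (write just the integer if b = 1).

Let h be the number of horizontal steps (so 3-h are vertical). To end at (-2,1) need (h-2)/2 right-steps and ((3-h)+1)/2 up-steps.
Sum over h with 2 ≤ h ≤ 2, h ≡ 0 (mod 2), 3-h ≡ 1 (mod 2):
h=2: C(3,2)·C(2,0)·C(1,1) = 3·1·1 = 3
Total favorable: 3
Total paths: 4^3 = 64
P = 3/64 = 3/64

Answer: 3/64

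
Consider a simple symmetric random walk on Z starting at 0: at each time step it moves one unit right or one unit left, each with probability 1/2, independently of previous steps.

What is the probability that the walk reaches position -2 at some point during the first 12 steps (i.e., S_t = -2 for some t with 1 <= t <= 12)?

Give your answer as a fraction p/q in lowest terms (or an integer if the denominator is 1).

Answer: 595/1024

Derivation:
Count via complement. Let g(t,s) = #length-t paths at position s with S_1..S_t all ≠ -2.
g(t,s) = g(t-1,s-1) + g(t-1,s+1) for s ≠ -2; g(t,-2) = 0.
t=0: g(0,0)=1
t=1: g(1,-1)=1 g(1,1)=1
t=2: g(2,0)=2 g(2,2)=1
t=3: g(3,-1)=2 g(3,1)=3 g(3,3)=1
t=4: g(4,0)=5 g(4,2)=4 g(4,4)=1
t=5: g(5,-1)=5 g(5,1)=9 g(5,3)=5 g(5,5)=1
t=6: g(6,0)=14 g(6,2)=14 g(6,4)=6 g(6,6)=1
t=7: g(7,-1)=14 g(7,1)=28 g(7,3)=20 g(7,5)=7 g(7,7)=1
t=8: g(8,0)=42 g(8,2)=48 g(8,4)=27 g(8,6)=8 g(8,8)=1
t=9: g(9,-1)=42 g(9,1)=90 g(9,3)=75 g(9,5)=35 g(9,7)=9 g(9,9)=1
t=10: g(10,0)=132 g(10,2)=165 g(10,4)=110 g(10,6)=44 g(10,8)=10 g(10,10)=1
t=11: g(11,-1)=132 g(11,1)=297 g(11,3)=275 g(11,5)=154 g(11,7)=54 g(11,9)=11 g(11,11)=1
t=12: g(12,0)=429 g(12,2)=572 g(12,4)=429 g(12,6)=208 g(12,8)=65 g(12,10)=12 g(12,12)=1
Paths never hitting -2: Σ_s g(12,s) = 1716
Paths hitting -2: 2^12 - 1716 = 2380
P = 2380/4096 = 595/1024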